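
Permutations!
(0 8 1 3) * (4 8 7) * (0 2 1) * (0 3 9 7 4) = (0 4 8 3 2 1 9 7) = [4, 9, 1, 2, 8, 5, 6, 0, 3, 7]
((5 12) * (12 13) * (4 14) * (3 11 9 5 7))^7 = (4 14)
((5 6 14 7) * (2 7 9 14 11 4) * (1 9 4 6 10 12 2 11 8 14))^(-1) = (1 9)(2 12 10 5 7)(4 14 8 6 11)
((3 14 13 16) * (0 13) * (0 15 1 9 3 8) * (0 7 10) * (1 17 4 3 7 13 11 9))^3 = (0 7 11 10 9)(3 17 14 4 15)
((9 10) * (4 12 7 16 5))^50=((4 12 7 16 5)(9 10))^50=(16)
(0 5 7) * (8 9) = (0 5 7)(8 9) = [5, 1, 2, 3, 4, 7, 6, 0, 9, 8]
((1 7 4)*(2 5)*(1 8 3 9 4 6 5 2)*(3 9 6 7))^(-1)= (1 5 6 3)(4 9 8)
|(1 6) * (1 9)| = 3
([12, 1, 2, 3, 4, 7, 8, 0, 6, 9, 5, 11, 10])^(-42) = [5, 1, 2, 3, 4, 12, 6, 10, 8, 9, 0, 11, 7]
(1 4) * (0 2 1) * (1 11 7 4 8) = [2, 8, 11, 3, 0, 5, 6, 4, 1, 9, 10, 7] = (0 2 11 7 4)(1 8)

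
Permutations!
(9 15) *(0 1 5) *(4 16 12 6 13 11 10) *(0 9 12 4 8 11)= (0 1 5 9 15 12 6 13)(4 16)(8 11 10)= [1, 5, 2, 3, 16, 9, 13, 7, 11, 15, 8, 10, 6, 0, 14, 12, 4]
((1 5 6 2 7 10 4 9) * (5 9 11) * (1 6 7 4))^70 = ((1 9 6 2 4 11 5 7 10))^70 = (1 7 11 2 9 10 5 4 6)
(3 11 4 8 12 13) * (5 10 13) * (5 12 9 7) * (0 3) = (0 3 11 4 8 9 7 5 10 13) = [3, 1, 2, 11, 8, 10, 6, 5, 9, 7, 13, 4, 12, 0]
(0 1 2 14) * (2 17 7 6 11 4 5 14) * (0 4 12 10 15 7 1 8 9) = (0 8 9)(1 17)(4 5 14)(6 11 12 10 15 7) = [8, 17, 2, 3, 5, 14, 11, 6, 9, 0, 15, 12, 10, 13, 4, 7, 16, 1]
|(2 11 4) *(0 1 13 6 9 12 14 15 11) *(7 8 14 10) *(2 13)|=33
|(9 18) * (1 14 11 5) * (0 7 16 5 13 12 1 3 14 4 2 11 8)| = |(0 7 16 5 3 14 8)(1 4 2 11 13 12)(9 18)| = 42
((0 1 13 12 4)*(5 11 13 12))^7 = ((0 1 12 4)(5 11 13))^7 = (0 4 12 1)(5 11 13)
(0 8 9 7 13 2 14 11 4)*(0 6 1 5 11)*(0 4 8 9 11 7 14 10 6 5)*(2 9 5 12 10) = (0 5 7 13 9 14 4 12 10 6 1)(8 11) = [5, 0, 2, 3, 12, 7, 1, 13, 11, 14, 6, 8, 10, 9, 4]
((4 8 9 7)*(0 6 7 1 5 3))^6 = ((0 6 7 4 8 9 1 5 3))^6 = (0 1 4)(3 9 7)(5 8 6)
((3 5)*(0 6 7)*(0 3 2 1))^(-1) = ((0 6 7 3 5 2 1))^(-1) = (0 1 2 5 3 7 6)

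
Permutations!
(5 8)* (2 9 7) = (2 9 7)(5 8) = [0, 1, 9, 3, 4, 8, 6, 2, 5, 7]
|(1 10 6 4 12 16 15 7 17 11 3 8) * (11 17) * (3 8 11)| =|(17)(1 10 6 4 12 16 15 7 3 11 8)| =11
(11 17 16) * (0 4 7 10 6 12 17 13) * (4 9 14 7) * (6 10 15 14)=(0 9 6 12 17 16 11 13)(7 15 14)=[9, 1, 2, 3, 4, 5, 12, 15, 8, 6, 10, 13, 17, 0, 7, 14, 11, 16]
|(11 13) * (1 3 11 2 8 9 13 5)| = 4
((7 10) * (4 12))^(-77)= (4 12)(7 10)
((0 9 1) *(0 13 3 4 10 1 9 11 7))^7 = (0 11 7)(1 3 10 13 4)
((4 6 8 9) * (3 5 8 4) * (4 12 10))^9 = (3 5 8 9)(4 6 12 10)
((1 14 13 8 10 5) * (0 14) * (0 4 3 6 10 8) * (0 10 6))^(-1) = (0 3 4 1 5 10 13 14)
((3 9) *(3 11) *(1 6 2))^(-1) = ((1 6 2)(3 9 11))^(-1) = (1 2 6)(3 11 9)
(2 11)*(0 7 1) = [7, 0, 11, 3, 4, 5, 6, 1, 8, 9, 10, 2] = (0 7 1)(2 11)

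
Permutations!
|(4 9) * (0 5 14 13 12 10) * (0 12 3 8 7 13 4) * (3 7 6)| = |(0 5 14 4 9)(3 8 6)(7 13)(10 12)| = 30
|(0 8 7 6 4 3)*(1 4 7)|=10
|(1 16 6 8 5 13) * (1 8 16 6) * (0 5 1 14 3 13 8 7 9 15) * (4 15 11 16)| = 7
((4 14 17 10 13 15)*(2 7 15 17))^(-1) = (2 14 4 15 7)(10 17 13)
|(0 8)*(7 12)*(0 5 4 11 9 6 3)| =8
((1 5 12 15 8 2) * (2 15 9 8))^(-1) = ((1 5 12 9 8 15 2))^(-1) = (1 2 15 8 9 12 5)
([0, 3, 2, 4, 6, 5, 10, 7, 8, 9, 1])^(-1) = [0, 10, 2, 1, 3, 5, 4, 7, 8, 9, 6]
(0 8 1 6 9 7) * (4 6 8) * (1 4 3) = (0 3 1 8 4 6 9 7) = [3, 8, 2, 1, 6, 5, 9, 0, 4, 7]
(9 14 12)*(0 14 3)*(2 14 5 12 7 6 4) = [5, 1, 14, 0, 2, 12, 4, 6, 8, 3, 10, 11, 9, 13, 7] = (0 5 12 9 3)(2 14 7 6 4)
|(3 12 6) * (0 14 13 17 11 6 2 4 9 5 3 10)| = 42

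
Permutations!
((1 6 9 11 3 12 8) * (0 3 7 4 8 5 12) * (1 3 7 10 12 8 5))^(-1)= (0 3 8 5 4 7)(1 12 10 11 9 6)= ((0 7 4 5 8 3)(1 6 9 11 10 12))^(-1)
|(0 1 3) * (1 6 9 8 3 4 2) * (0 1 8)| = 15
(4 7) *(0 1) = (0 1)(4 7) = [1, 0, 2, 3, 7, 5, 6, 4]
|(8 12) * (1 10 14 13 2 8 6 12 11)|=|(1 10 14 13 2 8 11)(6 12)|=14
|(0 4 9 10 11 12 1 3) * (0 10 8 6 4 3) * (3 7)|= 28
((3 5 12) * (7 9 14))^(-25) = ((3 5 12)(7 9 14))^(-25) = (3 12 5)(7 14 9)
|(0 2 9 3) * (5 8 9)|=|(0 2 5 8 9 3)|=6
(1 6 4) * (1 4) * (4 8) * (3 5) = (1 6)(3 5)(4 8) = [0, 6, 2, 5, 8, 3, 1, 7, 4]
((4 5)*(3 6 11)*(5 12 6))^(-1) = ((3 5 4 12 6 11))^(-1) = (3 11 6 12 4 5)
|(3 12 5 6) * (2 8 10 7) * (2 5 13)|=9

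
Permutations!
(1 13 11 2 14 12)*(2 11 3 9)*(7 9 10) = (1 13 3 10 7 9 2 14 12) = [0, 13, 14, 10, 4, 5, 6, 9, 8, 2, 7, 11, 1, 3, 12]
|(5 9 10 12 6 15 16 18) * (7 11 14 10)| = |(5 9 7 11 14 10 12 6 15 16 18)| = 11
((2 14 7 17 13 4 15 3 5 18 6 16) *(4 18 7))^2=(2 4 3 7 13 6)(5 17 18 16 14 15)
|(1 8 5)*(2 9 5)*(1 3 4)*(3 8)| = 12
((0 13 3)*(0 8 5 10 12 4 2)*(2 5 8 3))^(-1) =(0 2 13)(4 12 10 5)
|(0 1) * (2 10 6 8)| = 4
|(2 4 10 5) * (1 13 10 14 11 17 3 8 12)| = 12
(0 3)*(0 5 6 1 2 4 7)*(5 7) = (0 3 7)(1 2 4 5 6) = [3, 2, 4, 7, 5, 6, 1, 0]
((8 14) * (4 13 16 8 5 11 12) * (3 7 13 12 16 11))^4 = (3 16)(5 11)(7 8)(13 14)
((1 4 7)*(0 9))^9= (0 9)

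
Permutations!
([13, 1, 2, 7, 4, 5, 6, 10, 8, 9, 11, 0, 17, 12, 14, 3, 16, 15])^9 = [0, 1, 2, 3, 4, 5, 6, 7, 8, 9, 10, 11, 12, 13, 14, 15, 16, 17]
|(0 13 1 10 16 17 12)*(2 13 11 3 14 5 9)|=13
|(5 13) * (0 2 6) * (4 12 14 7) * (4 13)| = |(0 2 6)(4 12 14 7 13 5)| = 6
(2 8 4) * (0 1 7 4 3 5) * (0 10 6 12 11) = (0 1 7 4 2 8 3 5 10 6 12 11) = [1, 7, 8, 5, 2, 10, 12, 4, 3, 9, 6, 0, 11]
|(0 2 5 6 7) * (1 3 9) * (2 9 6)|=|(0 9 1 3 6 7)(2 5)|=6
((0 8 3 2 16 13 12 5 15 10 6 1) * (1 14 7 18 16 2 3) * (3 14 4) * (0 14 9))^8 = (0 12)(1 15)(3 16)(4 18)(5 8)(6 7)(9 13)(10 14)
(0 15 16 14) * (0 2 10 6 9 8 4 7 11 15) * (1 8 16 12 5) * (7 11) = (1 8 4 11 15 12 5)(2 10 6 9 16 14) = [0, 8, 10, 3, 11, 1, 9, 7, 4, 16, 6, 15, 5, 13, 2, 12, 14]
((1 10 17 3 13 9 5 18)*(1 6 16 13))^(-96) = (18)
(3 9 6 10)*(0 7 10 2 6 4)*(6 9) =(0 7 10 3 6 2 9 4) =[7, 1, 9, 6, 0, 5, 2, 10, 8, 4, 3]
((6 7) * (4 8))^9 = (4 8)(6 7)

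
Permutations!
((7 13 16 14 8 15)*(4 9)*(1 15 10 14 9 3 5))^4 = (1 16 5 13 3 7 4 15 9)(8 10 14)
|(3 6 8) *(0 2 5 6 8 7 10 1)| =14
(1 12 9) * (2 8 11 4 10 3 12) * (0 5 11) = [5, 2, 8, 12, 10, 11, 6, 7, 0, 1, 3, 4, 9] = (0 5 11 4 10 3 12 9 1 2 8)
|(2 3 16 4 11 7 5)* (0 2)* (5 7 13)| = |(0 2 3 16 4 11 13 5)| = 8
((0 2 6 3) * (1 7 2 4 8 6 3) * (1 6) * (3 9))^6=((0 4 8 1 7 2 9 3))^6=(0 9 7 8)(1 4 3 2)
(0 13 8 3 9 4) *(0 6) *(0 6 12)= (0 13 8 3 9 4 12)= [13, 1, 2, 9, 12, 5, 6, 7, 3, 4, 10, 11, 0, 8]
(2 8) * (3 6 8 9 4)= (2 9 4 3 6 8)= [0, 1, 9, 6, 3, 5, 8, 7, 2, 4]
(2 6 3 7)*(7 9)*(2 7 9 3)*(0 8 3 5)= (9)(0 8 3 5)(2 6)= [8, 1, 6, 5, 4, 0, 2, 7, 3, 9]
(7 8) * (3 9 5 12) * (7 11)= (3 9 5 12)(7 8 11)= [0, 1, 2, 9, 4, 12, 6, 8, 11, 5, 10, 7, 3]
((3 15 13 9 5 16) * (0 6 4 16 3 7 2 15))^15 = ((0 6 4 16 7 2 15 13 9 5 3))^15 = (0 7 9 6 2 5 4 15 3 16 13)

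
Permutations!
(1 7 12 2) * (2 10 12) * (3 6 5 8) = (1 7 2)(3 6 5 8)(10 12) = [0, 7, 1, 6, 4, 8, 5, 2, 3, 9, 12, 11, 10]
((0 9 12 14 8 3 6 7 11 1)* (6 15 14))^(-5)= (0 12 7 1 9 6 11)(3 8 14 15)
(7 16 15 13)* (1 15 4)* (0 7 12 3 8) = (0 7 16 4 1 15 13 12 3 8) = [7, 15, 2, 8, 1, 5, 6, 16, 0, 9, 10, 11, 3, 12, 14, 13, 4]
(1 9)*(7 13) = [0, 9, 2, 3, 4, 5, 6, 13, 8, 1, 10, 11, 12, 7] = (1 9)(7 13)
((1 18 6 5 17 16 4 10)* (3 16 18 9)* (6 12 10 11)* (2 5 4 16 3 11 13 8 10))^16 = (2 5 17 18 12)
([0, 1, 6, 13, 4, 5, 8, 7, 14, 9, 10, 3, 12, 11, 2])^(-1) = (2 14 8 6)(3 11 13)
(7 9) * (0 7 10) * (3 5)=(0 7 9 10)(3 5)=[7, 1, 2, 5, 4, 3, 6, 9, 8, 10, 0]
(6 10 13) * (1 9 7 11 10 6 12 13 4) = [0, 9, 2, 3, 1, 5, 6, 11, 8, 7, 4, 10, 13, 12] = (1 9 7 11 10 4)(12 13)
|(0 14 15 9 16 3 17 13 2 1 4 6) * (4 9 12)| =42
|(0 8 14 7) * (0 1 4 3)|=7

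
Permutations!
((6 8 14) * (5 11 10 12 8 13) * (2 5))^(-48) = ((2 5 11 10 12 8 14 6 13))^(-48) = (2 14 10)(5 6 12)(8 11 13)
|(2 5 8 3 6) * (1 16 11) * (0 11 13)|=|(0 11 1 16 13)(2 5 8 3 6)|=5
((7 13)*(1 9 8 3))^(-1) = ((1 9 8 3)(7 13))^(-1) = (1 3 8 9)(7 13)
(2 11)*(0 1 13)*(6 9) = (0 1 13)(2 11)(6 9) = [1, 13, 11, 3, 4, 5, 9, 7, 8, 6, 10, 2, 12, 0]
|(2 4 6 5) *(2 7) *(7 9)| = |(2 4 6 5 9 7)| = 6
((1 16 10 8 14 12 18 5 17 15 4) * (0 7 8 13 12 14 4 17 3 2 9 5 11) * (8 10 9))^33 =((0 7 10 13 12 18 11)(1 16 9 5 3 2 8 4)(15 17))^33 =(0 18 13 7 11 12 10)(1 16 9 5 3 2 8 4)(15 17)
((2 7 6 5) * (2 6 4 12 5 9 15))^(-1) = ((2 7 4 12 5 6 9 15))^(-1) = (2 15 9 6 5 12 4 7)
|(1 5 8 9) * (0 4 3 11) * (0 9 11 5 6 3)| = |(0 4)(1 6 3 5 8 11 9)| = 14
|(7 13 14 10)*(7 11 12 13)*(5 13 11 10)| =6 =|(5 13 14)(11 12)|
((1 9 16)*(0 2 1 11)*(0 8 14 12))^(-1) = (0 12 14 8 11 16 9 1 2)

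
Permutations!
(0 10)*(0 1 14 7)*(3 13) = [10, 14, 2, 13, 4, 5, 6, 0, 8, 9, 1, 11, 12, 3, 7] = (0 10 1 14 7)(3 13)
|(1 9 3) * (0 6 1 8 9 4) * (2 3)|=4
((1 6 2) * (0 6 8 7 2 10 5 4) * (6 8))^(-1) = ((0 8 7 2 1 6 10 5 4))^(-1) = (0 4 5 10 6 1 2 7 8)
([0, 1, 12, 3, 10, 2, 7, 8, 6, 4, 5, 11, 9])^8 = (2 9 10)(4 5 12)(6 8 7)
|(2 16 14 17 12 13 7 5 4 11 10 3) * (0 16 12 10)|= 13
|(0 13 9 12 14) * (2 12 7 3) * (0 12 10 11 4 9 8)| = |(0 13 8)(2 10 11 4 9 7 3)(12 14)| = 42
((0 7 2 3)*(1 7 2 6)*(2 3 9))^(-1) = (0 3)(1 6 7)(2 9)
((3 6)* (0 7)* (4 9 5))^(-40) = (4 5 9)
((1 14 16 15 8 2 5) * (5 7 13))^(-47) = (1 13 2 15 14 5 7 8 16)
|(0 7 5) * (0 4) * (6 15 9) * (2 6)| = |(0 7 5 4)(2 6 15 9)| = 4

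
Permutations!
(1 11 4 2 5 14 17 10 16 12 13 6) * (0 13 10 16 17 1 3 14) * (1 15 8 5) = [13, 11, 1, 14, 2, 0, 3, 7, 5, 9, 17, 4, 10, 6, 15, 8, 12, 16] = (0 13 6 3 14 15 8 5)(1 11 4 2)(10 17 16 12)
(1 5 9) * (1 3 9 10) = (1 5 10)(3 9) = [0, 5, 2, 9, 4, 10, 6, 7, 8, 3, 1]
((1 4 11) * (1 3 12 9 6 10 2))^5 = (1 9 4 6 11 10 3 2 12)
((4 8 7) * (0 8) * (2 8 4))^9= ((0 4)(2 8 7))^9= (8)(0 4)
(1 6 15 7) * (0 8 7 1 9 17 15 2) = [8, 6, 0, 3, 4, 5, 2, 9, 7, 17, 10, 11, 12, 13, 14, 1, 16, 15] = (0 8 7 9 17 15 1 6 2)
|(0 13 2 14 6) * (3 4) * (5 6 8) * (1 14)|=|(0 13 2 1 14 8 5 6)(3 4)|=8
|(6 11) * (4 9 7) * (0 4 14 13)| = |(0 4 9 7 14 13)(6 11)| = 6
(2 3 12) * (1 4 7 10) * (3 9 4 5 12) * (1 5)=[0, 1, 9, 3, 7, 12, 6, 10, 8, 4, 5, 11, 2]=(2 9 4 7 10 5 12)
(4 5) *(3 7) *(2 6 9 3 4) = (2 6 9 3 7 4 5) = [0, 1, 6, 7, 5, 2, 9, 4, 8, 3]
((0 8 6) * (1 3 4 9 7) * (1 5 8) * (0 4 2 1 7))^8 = ((0 7 5 8 6 4 9)(1 3 2))^8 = (0 7 5 8 6 4 9)(1 2 3)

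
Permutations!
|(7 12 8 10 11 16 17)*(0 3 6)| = 21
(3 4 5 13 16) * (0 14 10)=(0 14 10)(3 4 5 13 16)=[14, 1, 2, 4, 5, 13, 6, 7, 8, 9, 0, 11, 12, 16, 10, 15, 3]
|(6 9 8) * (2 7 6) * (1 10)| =10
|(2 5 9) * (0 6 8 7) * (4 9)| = 4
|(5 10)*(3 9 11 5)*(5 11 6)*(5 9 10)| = |(11)(3 10)(6 9)| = 2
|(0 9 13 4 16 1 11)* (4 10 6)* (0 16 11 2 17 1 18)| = |(0 9 13 10 6 4 11 16 18)(1 2 17)| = 9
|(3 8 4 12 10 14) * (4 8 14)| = |(3 14)(4 12 10)| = 6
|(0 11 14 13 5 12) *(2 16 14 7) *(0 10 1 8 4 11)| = |(1 8 4 11 7 2 16 14 13 5 12 10)| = 12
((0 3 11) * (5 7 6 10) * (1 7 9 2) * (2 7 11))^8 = ((0 3 2 1 11)(5 9 7 6 10))^8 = (0 1 3 11 2)(5 6 9 10 7)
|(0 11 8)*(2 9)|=6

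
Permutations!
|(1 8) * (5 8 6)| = 4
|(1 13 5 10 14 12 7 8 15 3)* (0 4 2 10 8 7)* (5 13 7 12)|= |(0 4 2 10 14 5 8 15 3 1 7 12)|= 12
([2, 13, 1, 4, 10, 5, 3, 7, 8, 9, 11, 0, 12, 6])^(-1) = (0 11 10 4 3 6 13 1 2)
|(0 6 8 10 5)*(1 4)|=10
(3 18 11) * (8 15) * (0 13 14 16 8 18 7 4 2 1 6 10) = (0 13 14 16 8 15 18 11 3 7 4 2 1 6 10) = [13, 6, 1, 7, 2, 5, 10, 4, 15, 9, 0, 3, 12, 14, 16, 18, 8, 17, 11]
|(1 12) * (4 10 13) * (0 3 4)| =|(0 3 4 10 13)(1 12)| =10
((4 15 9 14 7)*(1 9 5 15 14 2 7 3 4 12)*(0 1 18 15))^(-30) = (0 18 2)(1 15 7)(5 12 9)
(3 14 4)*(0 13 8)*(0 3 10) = (0 13 8 3 14 4 10) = [13, 1, 2, 14, 10, 5, 6, 7, 3, 9, 0, 11, 12, 8, 4]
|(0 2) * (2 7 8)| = |(0 7 8 2)| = 4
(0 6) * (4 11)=[6, 1, 2, 3, 11, 5, 0, 7, 8, 9, 10, 4]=(0 6)(4 11)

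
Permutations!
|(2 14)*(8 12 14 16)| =|(2 16 8 12 14)| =5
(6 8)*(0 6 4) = (0 6 8 4) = [6, 1, 2, 3, 0, 5, 8, 7, 4]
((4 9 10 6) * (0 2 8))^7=(0 2 8)(4 6 10 9)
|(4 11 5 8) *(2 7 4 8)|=|(2 7 4 11 5)|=5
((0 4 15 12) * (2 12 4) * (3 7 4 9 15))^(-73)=(0 12 2)(3 4 7)(9 15)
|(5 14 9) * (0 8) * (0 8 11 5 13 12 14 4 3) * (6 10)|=20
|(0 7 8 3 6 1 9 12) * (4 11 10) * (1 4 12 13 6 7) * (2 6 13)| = 9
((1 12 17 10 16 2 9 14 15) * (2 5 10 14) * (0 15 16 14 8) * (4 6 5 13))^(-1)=(0 8 17 12 1 15)(2 9)(4 13 16 14 10 5 6)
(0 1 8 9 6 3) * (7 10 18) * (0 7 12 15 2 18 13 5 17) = [1, 8, 18, 7, 4, 17, 3, 10, 9, 6, 13, 11, 15, 5, 14, 2, 16, 0, 12] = (0 1 8 9 6 3 7 10 13 5 17)(2 18 12 15)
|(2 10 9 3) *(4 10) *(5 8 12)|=15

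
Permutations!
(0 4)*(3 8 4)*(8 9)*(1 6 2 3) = (0 1 6 2 3 9 8 4) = [1, 6, 3, 9, 0, 5, 2, 7, 4, 8]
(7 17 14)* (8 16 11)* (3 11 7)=[0, 1, 2, 11, 4, 5, 6, 17, 16, 9, 10, 8, 12, 13, 3, 15, 7, 14]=(3 11 8 16 7 17 14)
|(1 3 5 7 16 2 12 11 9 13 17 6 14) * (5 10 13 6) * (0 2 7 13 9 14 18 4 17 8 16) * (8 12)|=65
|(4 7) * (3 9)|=|(3 9)(4 7)|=2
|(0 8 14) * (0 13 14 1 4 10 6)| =|(0 8 1 4 10 6)(13 14)| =6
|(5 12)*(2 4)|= 2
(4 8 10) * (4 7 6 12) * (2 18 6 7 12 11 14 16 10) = (2 18 6 11 14 16 10 12 4 8) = [0, 1, 18, 3, 8, 5, 11, 7, 2, 9, 12, 14, 4, 13, 16, 15, 10, 17, 6]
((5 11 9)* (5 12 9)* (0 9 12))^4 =(12)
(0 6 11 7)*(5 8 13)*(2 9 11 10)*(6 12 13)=(0 12 13 5 8 6 10 2 9 11 7)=[12, 1, 9, 3, 4, 8, 10, 0, 6, 11, 2, 7, 13, 5]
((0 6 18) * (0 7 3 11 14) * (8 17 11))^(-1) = (0 14 11 17 8 3 7 18 6)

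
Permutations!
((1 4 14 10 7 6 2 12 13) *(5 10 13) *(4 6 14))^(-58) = ((1 6 2 12 5 10 7 14 13))^(-58) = (1 10 6 7 2 14 12 13 5)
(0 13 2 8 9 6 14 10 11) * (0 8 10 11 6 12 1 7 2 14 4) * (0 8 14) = (0 13)(1 7 2 10 6 4 8 9 12)(11 14) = [13, 7, 10, 3, 8, 5, 4, 2, 9, 12, 6, 14, 1, 0, 11]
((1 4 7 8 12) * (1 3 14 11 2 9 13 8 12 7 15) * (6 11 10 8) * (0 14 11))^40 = (0 7 2)(1 4 15)(3 13 10)(6 8 11)(9 14 12) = ((0 14 10 8 7 12 3 11 2 9 13 6)(1 4 15))^40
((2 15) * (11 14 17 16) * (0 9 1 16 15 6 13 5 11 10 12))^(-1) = ((0 9 1 16 10 12)(2 6 13 5 11 14 17 15))^(-1) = (0 12 10 16 1 9)(2 15 17 14 11 5 13 6)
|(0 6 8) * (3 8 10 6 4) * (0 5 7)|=|(0 4 3 8 5 7)(6 10)|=6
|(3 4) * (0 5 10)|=|(0 5 10)(3 4)|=6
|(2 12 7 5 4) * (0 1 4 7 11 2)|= |(0 1 4)(2 12 11)(5 7)|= 6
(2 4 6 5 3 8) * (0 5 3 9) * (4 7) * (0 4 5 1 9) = (0 1 9 4 6 3 8 2 7 5) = [1, 9, 7, 8, 6, 0, 3, 5, 2, 4]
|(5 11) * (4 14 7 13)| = |(4 14 7 13)(5 11)| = 4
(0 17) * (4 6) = (0 17)(4 6) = [17, 1, 2, 3, 6, 5, 4, 7, 8, 9, 10, 11, 12, 13, 14, 15, 16, 0]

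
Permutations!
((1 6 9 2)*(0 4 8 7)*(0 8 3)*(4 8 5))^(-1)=((0 8 7 5 4 3)(1 6 9 2))^(-1)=(0 3 4 5 7 8)(1 2 9 6)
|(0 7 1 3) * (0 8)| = 5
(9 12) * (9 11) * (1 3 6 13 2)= [0, 3, 1, 6, 4, 5, 13, 7, 8, 12, 10, 9, 11, 2]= (1 3 6 13 2)(9 12 11)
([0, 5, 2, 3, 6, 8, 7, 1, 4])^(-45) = (1 4)(5 6)(7 8)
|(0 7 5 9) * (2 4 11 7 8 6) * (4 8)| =|(0 4 11 7 5 9)(2 8 6)| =6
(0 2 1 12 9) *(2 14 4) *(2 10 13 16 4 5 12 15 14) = (0 2 1 15 14 5 12 9)(4 10 13 16) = [2, 15, 1, 3, 10, 12, 6, 7, 8, 0, 13, 11, 9, 16, 5, 14, 4]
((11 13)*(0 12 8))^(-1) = (0 8 12)(11 13)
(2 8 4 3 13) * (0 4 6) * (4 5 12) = (0 5 12 4 3 13 2 8 6) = [5, 1, 8, 13, 3, 12, 0, 7, 6, 9, 10, 11, 4, 2]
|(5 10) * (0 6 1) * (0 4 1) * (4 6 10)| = |(0 10 5 4 1 6)| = 6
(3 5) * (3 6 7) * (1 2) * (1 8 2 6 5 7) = (1 6)(2 8)(3 7) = [0, 6, 8, 7, 4, 5, 1, 3, 2]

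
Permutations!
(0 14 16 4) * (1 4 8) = (0 14 16 8 1 4) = [14, 4, 2, 3, 0, 5, 6, 7, 1, 9, 10, 11, 12, 13, 16, 15, 8]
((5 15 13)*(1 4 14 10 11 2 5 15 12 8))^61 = (1 12 2 10 4 8 5 11 14)(13 15)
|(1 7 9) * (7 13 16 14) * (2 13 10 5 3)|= 10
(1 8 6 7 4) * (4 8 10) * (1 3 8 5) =(1 10 4 3 8 6 7 5) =[0, 10, 2, 8, 3, 1, 7, 5, 6, 9, 4]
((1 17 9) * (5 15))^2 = (1 9 17)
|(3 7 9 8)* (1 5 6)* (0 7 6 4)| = 9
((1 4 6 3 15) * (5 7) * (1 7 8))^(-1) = (1 8 5 7 15 3 6 4)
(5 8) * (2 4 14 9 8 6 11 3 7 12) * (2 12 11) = (2 4 14 9 8 5 6)(3 7 11) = [0, 1, 4, 7, 14, 6, 2, 11, 5, 8, 10, 3, 12, 13, 9]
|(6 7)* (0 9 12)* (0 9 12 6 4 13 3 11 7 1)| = |(0 12 9 6 1)(3 11 7 4 13)| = 5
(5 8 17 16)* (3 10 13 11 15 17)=[0, 1, 2, 10, 4, 8, 6, 7, 3, 9, 13, 15, 12, 11, 14, 17, 5, 16]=(3 10 13 11 15 17 16 5 8)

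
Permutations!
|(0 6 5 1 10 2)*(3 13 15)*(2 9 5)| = 12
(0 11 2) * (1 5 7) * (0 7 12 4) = (0 11 2 7 1 5 12 4) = [11, 5, 7, 3, 0, 12, 6, 1, 8, 9, 10, 2, 4]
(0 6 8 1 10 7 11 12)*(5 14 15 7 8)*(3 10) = (0 6 5 14 15 7 11 12)(1 3 10 8) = [6, 3, 2, 10, 4, 14, 5, 11, 1, 9, 8, 12, 0, 13, 15, 7]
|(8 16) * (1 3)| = |(1 3)(8 16)| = 2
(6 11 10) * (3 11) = (3 11 10 6) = [0, 1, 2, 11, 4, 5, 3, 7, 8, 9, 6, 10]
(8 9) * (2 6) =(2 6)(8 9) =[0, 1, 6, 3, 4, 5, 2, 7, 9, 8]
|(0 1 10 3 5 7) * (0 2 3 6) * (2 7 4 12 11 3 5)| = 12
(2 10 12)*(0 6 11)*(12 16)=(0 6 11)(2 10 16 12)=[6, 1, 10, 3, 4, 5, 11, 7, 8, 9, 16, 0, 2, 13, 14, 15, 12]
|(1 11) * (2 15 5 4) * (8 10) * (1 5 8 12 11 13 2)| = 10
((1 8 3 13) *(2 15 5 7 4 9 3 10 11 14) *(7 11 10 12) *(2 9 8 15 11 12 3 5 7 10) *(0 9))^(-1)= (0 14 11 2 10 12 5 9)(1 13 3 8 4 7 15)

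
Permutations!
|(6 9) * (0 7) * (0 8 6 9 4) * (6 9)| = 6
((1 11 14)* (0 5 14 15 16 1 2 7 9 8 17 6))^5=(0 9 5 8 14 17 2 6 7)(1 11 15 16)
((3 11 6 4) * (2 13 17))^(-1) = (2 17 13)(3 4 6 11)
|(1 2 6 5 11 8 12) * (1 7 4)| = |(1 2 6 5 11 8 12 7 4)| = 9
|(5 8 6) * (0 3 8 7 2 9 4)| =9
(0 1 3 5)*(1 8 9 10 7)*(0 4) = [8, 3, 2, 5, 0, 4, 6, 1, 9, 10, 7] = (0 8 9 10 7 1 3 5 4)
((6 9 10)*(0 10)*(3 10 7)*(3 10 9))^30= ((0 7 10 6 3 9))^30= (10)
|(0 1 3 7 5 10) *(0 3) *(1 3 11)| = |(0 3 7 5 10 11 1)| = 7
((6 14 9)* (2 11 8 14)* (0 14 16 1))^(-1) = (0 1 16 8 11 2 6 9 14)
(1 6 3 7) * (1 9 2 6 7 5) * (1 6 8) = (1 7 9 2 8)(3 5 6) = [0, 7, 8, 5, 4, 6, 3, 9, 1, 2]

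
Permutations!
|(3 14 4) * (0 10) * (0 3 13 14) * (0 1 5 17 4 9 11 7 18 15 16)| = 15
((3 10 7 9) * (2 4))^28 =(10)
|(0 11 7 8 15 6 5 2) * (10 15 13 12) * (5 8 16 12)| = |(0 11 7 16 12 10 15 6 8 13 5 2)| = 12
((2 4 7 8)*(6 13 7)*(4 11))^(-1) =((2 11 4 6 13 7 8))^(-1) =(2 8 7 13 6 4 11)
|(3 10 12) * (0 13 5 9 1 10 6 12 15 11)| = |(0 13 5 9 1 10 15 11)(3 6 12)| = 24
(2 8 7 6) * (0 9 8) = (0 9 8 7 6 2) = [9, 1, 0, 3, 4, 5, 2, 6, 7, 8]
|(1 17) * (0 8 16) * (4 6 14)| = |(0 8 16)(1 17)(4 6 14)| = 6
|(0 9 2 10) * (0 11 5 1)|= 7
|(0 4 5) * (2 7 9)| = |(0 4 5)(2 7 9)| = 3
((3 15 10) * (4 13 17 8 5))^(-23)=((3 15 10)(4 13 17 8 5))^(-23)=(3 15 10)(4 17 5 13 8)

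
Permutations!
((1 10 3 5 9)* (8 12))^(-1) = (1 9 5 3 10)(8 12)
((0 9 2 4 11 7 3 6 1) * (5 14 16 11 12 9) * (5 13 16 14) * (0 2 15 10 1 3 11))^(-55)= ((0 13 16)(1 2 4 12 9 15 10)(3 6)(7 11))^(-55)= (0 16 13)(1 2 4 12 9 15 10)(3 6)(7 11)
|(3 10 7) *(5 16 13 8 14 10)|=|(3 5 16 13 8 14 10 7)|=8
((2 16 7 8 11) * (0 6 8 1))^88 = (16)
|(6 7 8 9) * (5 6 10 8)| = 3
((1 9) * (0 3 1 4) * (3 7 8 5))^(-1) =(0 4 9 1 3 5 8 7)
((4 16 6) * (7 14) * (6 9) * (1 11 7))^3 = (1 14 7 11)(4 6 9 16)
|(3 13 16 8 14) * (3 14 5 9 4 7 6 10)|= 10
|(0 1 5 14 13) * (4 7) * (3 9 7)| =20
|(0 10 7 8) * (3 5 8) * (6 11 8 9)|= |(0 10 7 3 5 9 6 11 8)|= 9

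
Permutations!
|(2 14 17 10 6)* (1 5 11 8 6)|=9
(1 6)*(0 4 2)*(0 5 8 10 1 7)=[4, 6, 5, 3, 2, 8, 7, 0, 10, 9, 1]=(0 4 2 5 8 10 1 6 7)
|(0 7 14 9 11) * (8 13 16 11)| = 8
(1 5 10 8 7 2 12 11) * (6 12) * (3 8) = (1 5 10 3 8 7 2 6 12 11) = [0, 5, 6, 8, 4, 10, 12, 2, 7, 9, 3, 1, 11]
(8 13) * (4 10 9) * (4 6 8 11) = (4 10 9 6 8 13 11) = [0, 1, 2, 3, 10, 5, 8, 7, 13, 6, 9, 4, 12, 11]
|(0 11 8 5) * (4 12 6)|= 12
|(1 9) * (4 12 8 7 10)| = |(1 9)(4 12 8 7 10)| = 10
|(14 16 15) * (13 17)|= |(13 17)(14 16 15)|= 6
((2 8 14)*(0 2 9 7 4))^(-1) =(0 4 7 9 14 8 2)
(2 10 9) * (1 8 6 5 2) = [0, 8, 10, 3, 4, 2, 5, 7, 6, 1, 9] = (1 8 6 5 2 10 9)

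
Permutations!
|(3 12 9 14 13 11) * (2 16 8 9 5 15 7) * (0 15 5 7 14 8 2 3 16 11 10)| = |(0 15 14 13 10)(2 11 16)(3 12 7)(8 9)| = 30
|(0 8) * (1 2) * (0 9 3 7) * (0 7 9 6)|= |(0 8 6)(1 2)(3 9)|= 6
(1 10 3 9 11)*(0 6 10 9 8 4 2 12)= (0 6 10 3 8 4 2 12)(1 9 11)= [6, 9, 12, 8, 2, 5, 10, 7, 4, 11, 3, 1, 0]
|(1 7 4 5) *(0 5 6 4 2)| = |(0 5 1 7 2)(4 6)| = 10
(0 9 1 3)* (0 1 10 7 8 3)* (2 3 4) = (0 9 10 7 8 4 2 3 1) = [9, 0, 3, 1, 2, 5, 6, 8, 4, 10, 7]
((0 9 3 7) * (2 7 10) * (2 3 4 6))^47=(0 7 2 6 4 9)(3 10)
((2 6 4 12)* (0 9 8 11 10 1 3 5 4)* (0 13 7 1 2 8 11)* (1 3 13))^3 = ((0 9 11 10 2 6 1 13 7 3 5 4 12 8))^3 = (0 10 1 3 12 9 2 13 5 8 11 6 7 4)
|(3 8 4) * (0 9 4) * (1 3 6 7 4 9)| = 12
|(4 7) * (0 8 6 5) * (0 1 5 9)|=|(0 8 6 9)(1 5)(4 7)|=4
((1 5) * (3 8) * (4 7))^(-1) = (1 5)(3 8)(4 7) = ((1 5)(3 8)(4 7))^(-1)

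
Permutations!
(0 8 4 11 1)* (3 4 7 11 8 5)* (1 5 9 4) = (0 9 4 8 7 11 5 3 1) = [9, 0, 2, 1, 8, 3, 6, 11, 7, 4, 10, 5]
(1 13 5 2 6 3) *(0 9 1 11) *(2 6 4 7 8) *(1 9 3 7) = [3, 13, 4, 11, 1, 6, 7, 8, 2, 9, 10, 0, 12, 5] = (0 3 11)(1 13 5 6 7 8 2 4)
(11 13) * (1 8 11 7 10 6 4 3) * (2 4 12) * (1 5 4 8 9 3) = (1 9 3 5 4)(2 8 11 13 7 10 6 12) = [0, 9, 8, 5, 1, 4, 12, 10, 11, 3, 6, 13, 2, 7]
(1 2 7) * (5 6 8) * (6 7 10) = [0, 2, 10, 3, 4, 7, 8, 1, 5, 9, 6] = (1 2 10 6 8 5 7)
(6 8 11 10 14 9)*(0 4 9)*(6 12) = [4, 1, 2, 3, 9, 5, 8, 7, 11, 12, 14, 10, 6, 13, 0] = (0 4 9 12 6 8 11 10 14)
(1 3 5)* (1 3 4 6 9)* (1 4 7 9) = (1 7 9 4 6)(3 5) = [0, 7, 2, 5, 6, 3, 1, 9, 8, 4]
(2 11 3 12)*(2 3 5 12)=(2 11 5 12 3)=[0, 1, 11, 2, 4, 12, 6, 7, 8, 9, 10, 5, 3]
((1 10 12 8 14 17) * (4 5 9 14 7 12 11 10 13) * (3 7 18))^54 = (1 14 5 13 17 9 4)(3 18 8 12 7)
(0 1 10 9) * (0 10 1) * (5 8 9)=(5 8 9 10)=[0, 1, 2, 3, 4, 8, 6, 7, 9, 10, 5]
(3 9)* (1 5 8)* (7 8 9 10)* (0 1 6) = [1, 5, 2, 10, 4, 9, 0, 8, 6, 3, 7] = (0 1 5 9 3 10 7 8 6)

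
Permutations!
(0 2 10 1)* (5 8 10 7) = (0 2 7 5 8 10 1) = [2, 0, 7, 3, 4, 8, 6, 5, 10, 9, 1]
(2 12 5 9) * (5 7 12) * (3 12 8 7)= [0, 1, 5, 12, 4, 9, 6, 8, 7, 2, 10, 11, 3]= (2 5 9)(3 12)(7 8)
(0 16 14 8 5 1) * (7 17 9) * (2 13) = (0 16 14 8 5 1)(2 13)(7 17 9) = [16, 0, 13, 3, 4, 1, 6, 17, 5, 7, 10, 11, 12, 2, 8, 15, 14, 9]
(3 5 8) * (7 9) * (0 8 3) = [8, 1, 2, 5, 4, 3, 6, 9, 0, 7] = (0 8)(3 5)(7 9)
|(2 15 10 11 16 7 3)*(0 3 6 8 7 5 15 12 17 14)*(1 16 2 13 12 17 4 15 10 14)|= |(0 3 13 12 4 15 14)(1 16 5 10 11 2 17)(6 8 7)|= 21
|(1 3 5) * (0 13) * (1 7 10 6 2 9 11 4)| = |(0 13)(1 3 5 7 10 6 2 9 11 4)| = 10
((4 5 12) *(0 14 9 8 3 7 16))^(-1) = ((0 14 9 8 3 7 16)(4 5 12))^(-1) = (0 16 7 3 8 9 14)(4 12 5)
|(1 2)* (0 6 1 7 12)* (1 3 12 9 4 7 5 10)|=12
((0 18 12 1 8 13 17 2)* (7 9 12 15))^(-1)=((0 18 15 7 9 12 1 8 13 17 2))^(-1)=(0 2 17 13 8 1 12 9 7 15 18)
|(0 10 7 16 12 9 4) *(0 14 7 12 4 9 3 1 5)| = 12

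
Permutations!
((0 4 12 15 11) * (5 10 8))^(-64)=(0 4 12 15 11)(5 8 10)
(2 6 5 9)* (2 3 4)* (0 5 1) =(0 5 9 3 4 2 6 1) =[5, 0, 6, 4, 2, 9, 1, 7, 8, 3]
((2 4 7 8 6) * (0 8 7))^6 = (0 8 6 2 4) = ((0 8 6 2 4))^6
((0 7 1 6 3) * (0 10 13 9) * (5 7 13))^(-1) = ((0 13 9)(1 6 3 10 5 7))^(-1) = (0 9 13)(1 7 5 10 3 6)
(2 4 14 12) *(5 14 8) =(2 4 8 5 14 12) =[0, 1, 4, 3, 8, 14, 6, 7, 5, 9, 10, 11, 2, 13, 12]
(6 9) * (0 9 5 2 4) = (0 9 6 5 2 4) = [9, 1, 4, 3, 0, 2, 5, 7, 8, 6]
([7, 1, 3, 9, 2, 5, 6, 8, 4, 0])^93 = (0 8 2 9 7 4 3)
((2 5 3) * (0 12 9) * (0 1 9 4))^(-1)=((0 12 4)(1 9)(2 5 3))^(-1)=(0 4 12)(1 9)(2 3 5)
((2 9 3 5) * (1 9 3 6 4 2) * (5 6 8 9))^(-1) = ((1 5)(2 3 6 4)(8 9))^(-1) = (1 5)(2 4 6 3)(8 9)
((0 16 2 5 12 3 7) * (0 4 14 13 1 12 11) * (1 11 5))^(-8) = (0 1 7 13 16 12 4 11 2 3 14)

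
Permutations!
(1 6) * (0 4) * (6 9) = (0 4)(1 9 6) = [4, 9, 2, 3, 0, 5, 1, 7, 8, 6]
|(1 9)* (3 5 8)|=6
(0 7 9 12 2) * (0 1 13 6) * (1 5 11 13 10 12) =[7, 10, 5, 3, 4, 11, 0, 9, 8, 1, 12, 13, 2, 6] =(0 7 9 1 10 12 2 5 11 13 6)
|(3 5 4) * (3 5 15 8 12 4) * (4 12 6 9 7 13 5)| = |(3 15 8 6 9 7 13 5)| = 8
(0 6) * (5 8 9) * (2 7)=(0 6)(2 7)(5 8 9)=[6, 1, 7, 3, 4, 8, 0, 2, 9, 5]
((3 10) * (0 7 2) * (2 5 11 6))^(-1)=(0 2 6 11 5 7)(3 10)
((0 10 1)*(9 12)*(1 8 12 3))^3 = (0 12 1 8 3 10 9)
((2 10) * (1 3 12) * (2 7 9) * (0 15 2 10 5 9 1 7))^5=(0 10 9 5 2 15)(1 3 12 7)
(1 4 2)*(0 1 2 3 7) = (0 1 4 3 7) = [1, 4, 2, 7, 3, 5, 6, 0]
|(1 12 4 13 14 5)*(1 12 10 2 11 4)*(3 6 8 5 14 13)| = 10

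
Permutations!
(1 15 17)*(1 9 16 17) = (1 15)(9 16 17) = [0, 15, 2, 3, 4, 5, 6, 7, 8, 16, 10, 11, 12, 13, 14, 1, 17, 9]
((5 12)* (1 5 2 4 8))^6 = (12)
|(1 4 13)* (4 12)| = 4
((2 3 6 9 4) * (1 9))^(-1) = (1 6 3 2 4 9)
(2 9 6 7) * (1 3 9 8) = [0, 3, 8, 9, 4, 5, 7, 2, 1, 6] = (1 3 9 6 7 2 8)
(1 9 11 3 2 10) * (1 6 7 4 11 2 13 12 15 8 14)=(1 9 2 10 6 7 4 11 3 13 12 15 8 14)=[0, 9, 10, 13, 11, 5, 7, 4, 14, 2, 6, 3, 15, 12, 1, 8]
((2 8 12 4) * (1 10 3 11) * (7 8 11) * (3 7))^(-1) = (1 11 2 4 12 8 7 10)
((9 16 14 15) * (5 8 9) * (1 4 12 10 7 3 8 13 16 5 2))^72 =((1 4 12 10 7 3 8 9 5 13 16 14 15 2))^72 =(1 12 7 8 5 16 15)(2 4 10 3 9 13 14)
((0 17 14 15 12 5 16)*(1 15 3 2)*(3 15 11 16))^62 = (0 2 15 16 3 14 11 5 17 1 12)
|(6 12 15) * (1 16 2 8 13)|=|(1 16 2 8 13)(6 12 15)|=15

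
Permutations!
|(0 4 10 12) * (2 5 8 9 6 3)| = 12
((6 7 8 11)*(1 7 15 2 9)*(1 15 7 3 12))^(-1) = ((1 3 12)(2 9 15)(6 7 8 11))^(-1) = (1 12 3)(2 15 9)(6 11 8 7)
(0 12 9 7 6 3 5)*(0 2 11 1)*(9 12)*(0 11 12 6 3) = [9, 11, 12, 5, 4, 2, 0, 3, 8, 7, 10, 1, 6] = (0 9 7 3 5 2 12 6)(1 11)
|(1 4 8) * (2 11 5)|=3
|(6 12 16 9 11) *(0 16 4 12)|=10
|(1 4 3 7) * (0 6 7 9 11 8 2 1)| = |(0 6 7)(1 4 3 9 11 8 2)| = 21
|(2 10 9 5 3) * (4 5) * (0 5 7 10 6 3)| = 12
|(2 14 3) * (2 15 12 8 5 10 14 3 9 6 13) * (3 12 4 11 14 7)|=14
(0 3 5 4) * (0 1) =(0 3 5 4 1) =[3, 0, 2, 5, 1, 4]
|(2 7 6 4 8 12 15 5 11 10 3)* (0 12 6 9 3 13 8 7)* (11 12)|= |(0 11 10 13 8 6 4 7 9 3 2)(5 12 15)|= 33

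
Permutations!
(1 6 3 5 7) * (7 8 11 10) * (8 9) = (1 6 3 5 9 8 11 10 7) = [0, 6, 2, 5, 4, 9, 3, 1, 11, 8, 7, 10]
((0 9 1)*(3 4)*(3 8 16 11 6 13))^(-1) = ((0 9 1)(3 4 8 16 11 6 13))^(-1) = (0 1 9)(3 13 6 11 16 8 4)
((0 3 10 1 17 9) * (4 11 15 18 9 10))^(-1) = ((0 3 4 11 15 18 9)(1 17 10))^(-1) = (0 9 18 15 11 4 3)(1 10 17)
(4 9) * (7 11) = (4 9)(7 11) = [0, 1, 2, 3, 9, 5, 6, 11, 8, 4, 10, 7]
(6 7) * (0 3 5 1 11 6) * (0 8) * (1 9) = (0 3 5 9 1 11 6 7 8) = [3, 11, 2, 5, 4, 9, 7, 8, 0, 1, 10, 6]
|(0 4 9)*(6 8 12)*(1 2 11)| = |(0 4 9)(1 2 11)(6 8 12)| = 3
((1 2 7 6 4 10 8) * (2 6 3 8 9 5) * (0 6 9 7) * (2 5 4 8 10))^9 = (10)(0 8 9 2 6 1 4)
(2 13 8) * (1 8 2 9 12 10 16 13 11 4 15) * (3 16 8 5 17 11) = (1 5 17 11 4 15)(2 3 16 13)(8 9 12 10) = [0, 5, 3, 16, 15, 17, 6, 7, 9, 12, 8, 4, 10, 2, 14, 1, 13, 11]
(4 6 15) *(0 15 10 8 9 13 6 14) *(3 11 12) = (0 15 4 14)(3 11 12)(6 10 8 9 13) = [15, 1, 2, 11, 14, 5, 10, 7, 9, 13, 8, 12, 3, 6, 0, 4]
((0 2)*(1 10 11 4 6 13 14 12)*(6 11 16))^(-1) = (0 2)(1 12 14 13 6 16 10)(4 11)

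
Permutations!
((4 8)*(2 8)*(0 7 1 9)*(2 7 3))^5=(0 7 2 9 4 3 1 8)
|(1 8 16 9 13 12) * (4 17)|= 6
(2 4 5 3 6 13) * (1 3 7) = (1 3 6 13 2 4 5 7) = [0, 3, 4, 6, 5, 7, 13, 1, 8, 9, 10, 11, 12, 2]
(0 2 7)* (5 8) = (0 2 7)(5 8) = [2, 1, 7, 3, 4, 8, 6, 0, 5]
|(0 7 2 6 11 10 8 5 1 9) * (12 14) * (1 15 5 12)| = 22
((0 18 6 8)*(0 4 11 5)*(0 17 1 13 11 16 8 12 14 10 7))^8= (0 18 6 12 14 10 7)(1 5 13 17 11)(4 8 16)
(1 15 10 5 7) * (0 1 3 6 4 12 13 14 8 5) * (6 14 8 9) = (0 1 15 10)(3 14 9 6 4 12 13 8 5 7) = [1, 15, 2, 14, 12, 7, 4, 3, 5, 6, 0, 11, 13, 8, 9, 10]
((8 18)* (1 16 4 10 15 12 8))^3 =(1 10 8 16 15 18 4 12)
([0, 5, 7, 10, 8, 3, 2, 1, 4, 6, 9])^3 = (1 10 2 5 9 7 3 6)(4 8)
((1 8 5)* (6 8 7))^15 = (8)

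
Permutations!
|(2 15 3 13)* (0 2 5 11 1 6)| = |(0 2 15 3 13 5 11 1 6)| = 9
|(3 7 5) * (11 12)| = 6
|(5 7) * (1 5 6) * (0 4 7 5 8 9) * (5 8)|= 8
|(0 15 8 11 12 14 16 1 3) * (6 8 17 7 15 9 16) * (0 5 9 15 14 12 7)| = |(0 15 17)(1 3 5 9 16)(6 8 11 7 14)| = 15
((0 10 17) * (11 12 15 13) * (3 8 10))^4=((0 3 8 10 17)(11 12 15 13))^4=(0 17 10 8 3)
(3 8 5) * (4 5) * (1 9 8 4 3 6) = (1 9 8 3 4 5 6) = [0, 9, 2, 4, 5, 6, 1, 7, 3, 8]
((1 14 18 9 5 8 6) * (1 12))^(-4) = (1 5)(6 18)(8 14)(9 12)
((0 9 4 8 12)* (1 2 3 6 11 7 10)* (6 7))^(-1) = (0 12 8 4 9)(1 10 7 3 2)(6 11)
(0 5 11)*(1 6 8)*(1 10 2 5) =(0 1 6 8 10 2 5 11) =[1, 6, 5, 3, 4, 11, 8, 7, 10, 9, 2, 0]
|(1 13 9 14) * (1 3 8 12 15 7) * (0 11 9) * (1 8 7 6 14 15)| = |(0 11 9 15 6 14 3 7 8 12 1 13)| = 12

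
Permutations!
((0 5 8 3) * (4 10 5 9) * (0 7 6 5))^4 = ((0 9 4 10)(3 7 6 5 8))^4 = (10)(3 8 5 6 7)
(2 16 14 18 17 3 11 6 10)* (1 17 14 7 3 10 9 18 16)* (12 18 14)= (1 17 10 2)(3 11 6 9 14 16 7)(12 18)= [0, 17, 1, 11, 4, 5, 9, 3, 8, 14, 2, 6, 18, 13, 16, 15, 7, 10, 12]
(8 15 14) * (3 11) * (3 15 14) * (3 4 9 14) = [0, 1, 2, 11, 9, 5, 6, 7, 3, 14, 10, 15, 12, 13, 8, 4] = (3 11 15 4 9 14 8)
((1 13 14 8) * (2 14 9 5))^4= (1 2 13 14 9 8 5)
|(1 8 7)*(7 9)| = |(1 8 9 7)| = 4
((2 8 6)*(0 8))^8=((0 8 6 2))^8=(8)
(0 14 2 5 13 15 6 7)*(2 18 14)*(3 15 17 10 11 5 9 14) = (0 2 9 14 18 3 15 6 7)(5 13 17 10 11) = [2, 1, 9, 15, 4, 13, 7, 0, 8, 14, 11, 5, 12, 17, 18, 6, 16, 10, 3]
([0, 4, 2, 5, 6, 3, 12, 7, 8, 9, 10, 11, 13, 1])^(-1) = (1 13 12 6 4)(3 5)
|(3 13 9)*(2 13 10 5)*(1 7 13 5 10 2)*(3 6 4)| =|(1 7 13 9 6 4 3 2 5)| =9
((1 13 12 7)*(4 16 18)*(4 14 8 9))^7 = (1 7 12 13)(4 16 18 14 8 9)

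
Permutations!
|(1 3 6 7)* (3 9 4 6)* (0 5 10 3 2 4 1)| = 8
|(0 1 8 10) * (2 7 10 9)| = 7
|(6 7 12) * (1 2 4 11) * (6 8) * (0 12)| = 20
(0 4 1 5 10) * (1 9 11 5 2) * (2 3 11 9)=(0 4 2 1 3 11 5 10)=[4, 3, 1, 11, 2, 10, 6, 7, 8, 9, 0, 5]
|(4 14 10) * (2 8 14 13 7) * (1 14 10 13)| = 8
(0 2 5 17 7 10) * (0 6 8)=(0 2 5 17 7 10 6 8)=[2, 1, 5, 3, 4, 17, 8, 10, 0, 9, 6, 11, 12, 13, 14, 15, 16, 7]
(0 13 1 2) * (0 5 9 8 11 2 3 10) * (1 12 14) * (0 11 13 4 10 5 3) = (0 4 10 11 2 3 5 9 8 13 12 14 1) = [4, 0, 3, 5, 10, 9, 6, 7, 13, 8, 11, 2, 14, 12, 1]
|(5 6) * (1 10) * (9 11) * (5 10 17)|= 10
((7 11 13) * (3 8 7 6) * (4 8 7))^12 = ((3 7 11 13 6)(4 8))^12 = (3 11 6 7 13)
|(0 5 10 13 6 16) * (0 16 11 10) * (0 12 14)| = |(16)(0 5 12 14)(6 11 10 13)| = 4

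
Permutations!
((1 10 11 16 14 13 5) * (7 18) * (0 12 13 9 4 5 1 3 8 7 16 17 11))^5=(3 14 8 9 7 4 18 5 16)(11 17)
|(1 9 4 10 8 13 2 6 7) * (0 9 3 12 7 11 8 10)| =60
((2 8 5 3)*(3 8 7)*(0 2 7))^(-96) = ((0 2)(3 7)(5 8))^(-96) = (8)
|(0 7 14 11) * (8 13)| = 4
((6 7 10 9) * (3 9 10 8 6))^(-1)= (10)(3 9)(6 8 7)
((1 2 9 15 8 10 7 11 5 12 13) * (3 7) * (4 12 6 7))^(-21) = (1 13 12 4 3 10 8 15 9 2)(5 11 7 6)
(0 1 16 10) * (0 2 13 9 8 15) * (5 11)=[1, 16, 13, 3, 4, 11, 6, 7, 15, 8, 2, 5, 12, 9, 14, 0, 10]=(0 1 16 10 2 13 9 8 15)(5 11)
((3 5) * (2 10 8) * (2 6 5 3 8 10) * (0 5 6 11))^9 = ((0 5 8 11))^9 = (0 5 8 11)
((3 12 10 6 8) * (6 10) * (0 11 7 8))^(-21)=(12)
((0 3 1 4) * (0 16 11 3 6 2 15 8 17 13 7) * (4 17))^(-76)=(0 2 8 16 3 17 7 6 15 4 11 1 13)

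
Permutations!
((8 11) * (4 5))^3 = ((4 5)(8 11))^3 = (4 5)(8 11)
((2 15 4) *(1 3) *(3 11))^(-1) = (1 3 11)(2 4 15)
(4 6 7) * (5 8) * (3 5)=(3 5 8)(4 6 7)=[0, 1, 2, 5, 6, 8, 7, 4, 3]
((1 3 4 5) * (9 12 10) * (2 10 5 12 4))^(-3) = ((1 3 2 10 9 4 12 5))^(-3) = (1 4 2 5 9 3 12 10)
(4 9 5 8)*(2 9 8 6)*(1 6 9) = (1 6 2)(4 8)(5 9) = [0, 6, 1, 3, 8, 9, 2, 7, 4, 5]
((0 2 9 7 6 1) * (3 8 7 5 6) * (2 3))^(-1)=(0 1 6 5 9 2 7 8 3)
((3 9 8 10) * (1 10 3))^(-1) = ((1 10)(3 9 8))^(-1) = (1 10)(3 8 9)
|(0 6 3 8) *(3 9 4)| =6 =|(0 6 9 4 3 8)|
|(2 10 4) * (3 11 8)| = |(2 10 4)(3 11 8)| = 3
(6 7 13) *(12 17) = (6 7 13)(12 17) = [0, 1, 2, 3, 4, 5, 7, 13, 8, 9, 10, 11, 17, 6, 14, 15, 16, 12]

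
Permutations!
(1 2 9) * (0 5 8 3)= (0 5 8 3)(1 2 9)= [5, 2, 9, 0, 4, 8, 6, 7, 3, 1]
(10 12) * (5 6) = (5 6)(10 12) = [0, 1, 2, 3, 4, 6, 5, 7, 8, 9, 12, 11, 10]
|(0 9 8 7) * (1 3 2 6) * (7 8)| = 12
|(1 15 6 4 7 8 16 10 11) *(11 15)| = 14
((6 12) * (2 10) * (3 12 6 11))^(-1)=(2 10)(3 11 12)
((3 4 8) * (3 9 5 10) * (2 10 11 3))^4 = (3 5 8)(4 11 9) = ((2 10)(3 4 8 9 5 11))^4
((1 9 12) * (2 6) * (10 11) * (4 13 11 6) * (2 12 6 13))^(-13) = (1 12 6 9)(2 4)(10 11 13)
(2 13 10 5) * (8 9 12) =[0, 1, 13, 3, 4, 2, 6, 7, 9, 12, 5, 11, 8, 10] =(2 13 10 5)(8 9 12)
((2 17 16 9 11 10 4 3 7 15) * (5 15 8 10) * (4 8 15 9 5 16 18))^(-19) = (2 18 3 15 17 4 7)(5 9 11 16)(8 10)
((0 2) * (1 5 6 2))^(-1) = (0 2 6 5 1)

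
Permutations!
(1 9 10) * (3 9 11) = (1 11 3 9 10) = [0, 11, 2, 9, 4, 5, 6, 7, 8, 10, 1, 3]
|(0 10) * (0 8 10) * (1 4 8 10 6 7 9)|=|(10)(1 4 8 6 7 9)|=6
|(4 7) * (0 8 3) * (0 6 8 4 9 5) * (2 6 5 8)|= 14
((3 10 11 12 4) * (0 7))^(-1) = ((0 7)(3 10 11 12 4))^(-1) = (0 7)(3 4 12 11 10)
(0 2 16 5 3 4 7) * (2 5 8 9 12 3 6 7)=(0 5 6 7)(2 16 8 9 12 3 4)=[5, 1, 16, 4, 2, 6, 7, 0, 9, 12, 10, 11, 3, 13, 14, 15, 8]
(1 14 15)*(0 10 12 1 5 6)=[10, 14, 2, 3, 4, 6, 0, 7, 8, 9, 12, 11, 1, 13, 15, 5]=(0 10 12 1 14 15 5 6)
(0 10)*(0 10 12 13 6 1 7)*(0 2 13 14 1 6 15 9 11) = (0 12 14 1 7 2 13 15 9 11) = [12, 7, 13, 3, 4, 5, 6, 2, 8, 11, 10, 0, 14, 15, 1, 9]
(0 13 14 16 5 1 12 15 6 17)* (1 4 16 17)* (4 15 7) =(0 13 14 17)(1 12 7 4 16 5 15 6) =[13, 12, 2, 3, 16, 15, 1, 4, 8, 9, 10, 11, 7, 14, 17, 6, 5, 0]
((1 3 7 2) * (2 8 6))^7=(1 3 7 8 6 2)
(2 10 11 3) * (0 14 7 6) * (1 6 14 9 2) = (0 9 2 10 11 3 1 6)(7 14) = [9, 6, 10, 1, 4, 5, 0, 14, 8, 2, 11, 3, 12, 13, 7]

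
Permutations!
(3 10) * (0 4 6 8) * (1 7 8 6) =(0 4 1 7 8)(3 10) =[4, 7, 2, 10, 1, 5, 6, 8, 0, 9, 3]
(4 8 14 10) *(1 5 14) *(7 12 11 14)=(1 5 7 12 11 14 10 4 8)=[0, 5, 2, 3, 8, 7, 6, 12, 1, 9, 4, 14, 11, 13, 10]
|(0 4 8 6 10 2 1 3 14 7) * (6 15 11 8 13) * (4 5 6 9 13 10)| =|(0 5 6 4 10 2 1 3 14 7)(8 15 11)(9 13)| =30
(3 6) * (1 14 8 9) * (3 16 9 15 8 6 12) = (1 14 6 16 9)(3 12)(8 15) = [0, 14, 2, 12, 4, 5, 16, 7, 15, 1, 10, 11, 3, 13, 6, 8, 9]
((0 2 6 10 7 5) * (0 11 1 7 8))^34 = (0 8 10 6 2)(1 5)(7 11) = ((0 2 6 10 8)(1 7 5 11))^34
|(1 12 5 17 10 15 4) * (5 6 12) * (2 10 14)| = |(1 5 17 14 2 10 15 4)(6 12)| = 8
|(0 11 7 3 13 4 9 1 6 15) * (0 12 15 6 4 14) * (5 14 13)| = 6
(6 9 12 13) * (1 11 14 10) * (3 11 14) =(1 14 10)(3 11)(6 9 12 13) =[0, 14, 2, 11, 4, 5, 9, 7, 8, 12, 1, 3, 13, 6, 10]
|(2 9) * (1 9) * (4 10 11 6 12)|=|(1 9 2)(4 10 11 6 12)|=15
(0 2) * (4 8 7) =(0 2)(4 8 7) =[2, 1, 0, 3, 8, 5, 6, 4, 7]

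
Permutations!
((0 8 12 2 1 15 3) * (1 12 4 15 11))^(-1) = ((0 8 4 15 3)(1 11)(2 12))^(-1) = (0 3 15 4 8)(1 11)(2 12)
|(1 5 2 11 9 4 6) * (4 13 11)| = 15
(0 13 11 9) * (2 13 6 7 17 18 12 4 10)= (0 6 7 17 18 12 4 10 2 13 11 9)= [6, 1, 13, 3, 10, 5, 7, 17, 8, 0, 2, 9, 4, 11, 14, 15, 16, 18, 12]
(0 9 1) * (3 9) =(0 3 9 1) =[3, 0, 2, 9, 4, 5, 6, 7, 8, 1]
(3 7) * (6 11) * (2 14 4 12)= [0, 1, 14, 7, 12, 5, 11, 3, 8, 9, 10, 6, 2, 13, 4]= (2 14 4 12)(3 7)(6 11)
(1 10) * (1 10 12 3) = (1 12 3) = [0, 12, 2, 1, 4, 5, 6, 7, 8, 9, 10, 11, 3]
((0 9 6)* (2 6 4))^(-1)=(0 6 2 4 9)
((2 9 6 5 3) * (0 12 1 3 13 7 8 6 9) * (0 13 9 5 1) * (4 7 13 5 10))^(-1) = (13)(0 12)(1 6 8 7 4 10 9 5 2 3)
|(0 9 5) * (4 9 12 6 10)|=|(0 12 6 10 4 9 5)|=7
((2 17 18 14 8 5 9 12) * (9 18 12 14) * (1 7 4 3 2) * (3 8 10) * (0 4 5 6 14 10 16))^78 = (1 17 3 9 5)(2 10 18 7 12)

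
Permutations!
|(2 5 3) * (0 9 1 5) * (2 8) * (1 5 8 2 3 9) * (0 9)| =7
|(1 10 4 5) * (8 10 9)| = |(1 9 8 10 4 5)| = 6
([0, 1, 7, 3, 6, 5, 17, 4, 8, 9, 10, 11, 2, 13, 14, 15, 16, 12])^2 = (2 4 17)(6 12 7)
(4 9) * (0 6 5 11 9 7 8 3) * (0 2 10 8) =(0 6 5 11 9 4 7)(2 10 8 3) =[6, 1, 10, 2, 7, 11, 5, 0, 3, 4, 8, 9]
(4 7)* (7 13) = (4 13 7) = [0, 1, 2, 3, 13, 5, 6, 4, 8, 9, 10, 11, 12, 7]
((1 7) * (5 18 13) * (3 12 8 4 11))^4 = ((1 7)(3 12 8 4 11)(5 18 13))^4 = (3 11 4 8 12)(5 18 13)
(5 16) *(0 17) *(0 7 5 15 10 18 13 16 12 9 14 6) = (0 17 7 5 12 9 14 6)(10 18 13 16 15) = [17, 1, 2, 3, 4, 12, 0, 5, 8, 14, 18, 11, 9, 16, 6, 10, 15, 7, 13]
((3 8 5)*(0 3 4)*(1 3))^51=((0 1 3 8 5 4))^51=(0 8)(1 5)(3 4)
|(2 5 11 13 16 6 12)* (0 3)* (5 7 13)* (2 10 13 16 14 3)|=10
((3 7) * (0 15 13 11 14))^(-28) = ((0 15 13 11 14)(3 7))^(-28) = (0 13 14 15 11)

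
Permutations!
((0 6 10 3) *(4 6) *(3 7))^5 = ((0 4 6 10 7 3))^5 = (0 3 7 10 6 4)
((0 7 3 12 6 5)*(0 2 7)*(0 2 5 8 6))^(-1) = (0 12 3 7 2)(6 8)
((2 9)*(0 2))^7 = ((0 2 9))^7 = (0 2 9)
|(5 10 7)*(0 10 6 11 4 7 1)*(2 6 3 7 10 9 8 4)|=6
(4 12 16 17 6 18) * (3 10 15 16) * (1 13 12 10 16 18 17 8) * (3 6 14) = (1 13 12 6 17 14 3 16 8)(4 10 15 18) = [0, 13, 2, 16, 10, 5, 17, 7, 1, 9, 15, 11, 6, 12, 3, 18, 8, 14, 4]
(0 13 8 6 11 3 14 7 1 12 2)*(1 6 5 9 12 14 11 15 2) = (0 13 8 5 9 12 1 14 7 6 15 2)(3 11) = [13, 14, 0, 11, 4, 9, 15, 6, 5, 12, 10, 3, 1, 8, 7, 2]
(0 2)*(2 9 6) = (0 9 6 2) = [9, 1, 0, 3, 4, 5, 2, 7, 8, 6]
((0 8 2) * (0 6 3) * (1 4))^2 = ((0 8 2 6 3)(1 4))^2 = (0 2 3 8 6)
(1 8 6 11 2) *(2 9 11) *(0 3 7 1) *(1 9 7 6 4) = (0 3 6 2)(1 8 4)(7 9 11) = [3, 8, 0, 6, 1, 5, 2, 9, 4, 11, 10, 7]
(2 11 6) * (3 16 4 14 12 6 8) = (2 11 8 3 16 4 14 12 6) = [0, 1, 11, 16, 14, 5, 2, 7, 3, 9, 10, 8, 6, 13, 12, 15, 4]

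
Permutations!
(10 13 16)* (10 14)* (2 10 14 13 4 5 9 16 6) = (2 10 4 5 9 16 13 6) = [0, 1, 10, 3, 5, 9, 2, 7, 8, 16, 4, 11, 12, 6, 14, 15, 13]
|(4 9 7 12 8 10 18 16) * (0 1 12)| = 10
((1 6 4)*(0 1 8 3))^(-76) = ((0 1 6 4 8 3))^(-76) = (0 6 8)(1 4 3)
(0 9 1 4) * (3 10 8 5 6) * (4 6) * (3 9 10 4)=(0 10 8 5 3 4)(1 6 9)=[10, 6, 2, 4, 0, 3, 9, 7, 5, 1, 8]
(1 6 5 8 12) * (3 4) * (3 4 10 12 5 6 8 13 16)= (1 8 5 13 16 3 10 12)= [0, 8, 2, 10, 4, 13, 6, 7, 5, 9, 12, 11, 1, 16, 14, 15, 3]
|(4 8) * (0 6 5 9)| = 4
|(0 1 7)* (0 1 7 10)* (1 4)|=5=|(0 7 4 1 10)|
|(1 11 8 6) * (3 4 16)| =12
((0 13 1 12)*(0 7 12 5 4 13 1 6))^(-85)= ((0 1 5 4 13 6)(7 12))^(-85)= (0 6 13 4 5 1)(7 12)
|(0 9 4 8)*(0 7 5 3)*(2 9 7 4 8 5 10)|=9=|(0 7 10 2 9 8 4 5 3)|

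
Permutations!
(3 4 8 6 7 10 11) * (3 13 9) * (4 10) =(3 10 11 13 9)(4 8 6 7) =[0, 1, 2, 10, 8, 5, 7, 4, 6, 3, 11, 13, 12, 9]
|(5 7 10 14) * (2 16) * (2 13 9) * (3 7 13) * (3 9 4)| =21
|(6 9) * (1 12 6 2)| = 5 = |(1 12 6 9 2)|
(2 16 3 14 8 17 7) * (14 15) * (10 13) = (2 16 3 15 14 8 17 7)(10 13) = [0, 1, 16, 15, 4, 5, 6, 2, 17, 9, 13, 11, 12, 10, 8, 14, 3, 7]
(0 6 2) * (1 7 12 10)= (0 6 2)(1 7 12 10)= [6, 7, 0, 3, 4, 5, 2, 12, 8, 9, 1, 11, 10]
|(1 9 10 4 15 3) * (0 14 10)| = |(0 14 10 4 15 3 1 9)| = 8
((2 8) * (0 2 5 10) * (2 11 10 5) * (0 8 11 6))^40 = (11)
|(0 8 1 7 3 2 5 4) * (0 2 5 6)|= |(0 8 1 7 3 5 4 2 6)|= 9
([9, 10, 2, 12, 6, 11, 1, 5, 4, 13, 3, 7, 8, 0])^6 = [0, 6, 2, 10, 8, 5, 4, 7, 12, 9, 1, 11, 3, 13]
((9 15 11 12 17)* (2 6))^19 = ((2 6)(9 15 11 12 17))^19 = (2 6)(9 17 12 11 15)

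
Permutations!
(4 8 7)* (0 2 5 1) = (0 2 5 1)(4 8 7) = [2, 0, 5, 3, 8, 1, 6, 4, 7]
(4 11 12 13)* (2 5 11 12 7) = (2 5 11 7)(4 12 13) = [0, 1, 5, 3, 12, 11, 6, 2, 8, 9, 10, 7, 13, 4]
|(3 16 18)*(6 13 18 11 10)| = |(3 16 11 10 6 13 18)| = 7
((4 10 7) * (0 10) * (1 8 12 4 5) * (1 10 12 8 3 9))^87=(12)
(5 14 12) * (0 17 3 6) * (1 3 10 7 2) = [17, 3, 1, 6, 4, 14, 0, 2, 8, 9, 7, 11, 5, 13, 12, 15, 16, 10] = (0 17 10 7 2 1 3 6)(5 14 12)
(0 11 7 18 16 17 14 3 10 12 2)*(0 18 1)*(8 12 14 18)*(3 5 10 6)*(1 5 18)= (0 11 7 5 10 14 18 16 17 1)(2 8 12)(3 6)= [11, 0, 8, 6, 4, 10, 3, 5, 12, 9, 14, 7, 2, 13, 18, 15, 17, 1, 16]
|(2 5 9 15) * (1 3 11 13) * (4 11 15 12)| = 10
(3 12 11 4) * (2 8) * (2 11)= (2 8 11 4 3 12)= [0, 1, 8, 12, 3, 5, 6, 7, 11, 9, 10, 4, 2]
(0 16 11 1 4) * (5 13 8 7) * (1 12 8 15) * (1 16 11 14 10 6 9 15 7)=(0 11 12 8 1 4)(5 13 7)(6 9 15 16 14 10)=[11, 4, 2, 3, 0, 13, 9, 5, 1, 15, 6, 12, 8, 7, 10, 16, 14]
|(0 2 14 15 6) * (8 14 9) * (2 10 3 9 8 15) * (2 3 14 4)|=|(0 10 14 3 9 15 6)(2 8 4)|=21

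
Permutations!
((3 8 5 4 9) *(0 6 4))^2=((0 6 4 9 3 8 5))^2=(0 4 3 5 6 9 8)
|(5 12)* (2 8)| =|(2 8)(5 12)| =2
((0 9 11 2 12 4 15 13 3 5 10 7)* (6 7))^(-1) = ((0 9 11 2 12 4 15 13 3 5 10 6 7))^(-1) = (0 7 6 10 5 3 13 15 4 12 2 11 9)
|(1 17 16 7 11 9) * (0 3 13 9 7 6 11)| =10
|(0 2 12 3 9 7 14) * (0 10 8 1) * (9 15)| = 11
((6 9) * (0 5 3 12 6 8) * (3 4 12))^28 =((0 5 4 12 6 9 8))^28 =(12)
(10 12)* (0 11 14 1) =[11, 0, 2, 3, 4, 5, 6, 7, 8, 9, 12, 14, 10, 13, 1] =(0 11 14 1)(10 12)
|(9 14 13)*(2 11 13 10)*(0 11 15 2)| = |(0 11 13 9 14 10)(2 15)| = 6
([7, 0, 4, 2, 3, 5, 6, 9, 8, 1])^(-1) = (0 1 9 7)(2 3 4)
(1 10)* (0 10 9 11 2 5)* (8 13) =(0 10 1 9 11 2 5)(8 13) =[10, 9, 5, 3, 4, 0, 6, 7, 13, 11, 1, 2, 12, 8]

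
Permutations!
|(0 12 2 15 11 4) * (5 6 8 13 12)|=|(0 5 6 8 13 12 2 15 11 4)|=10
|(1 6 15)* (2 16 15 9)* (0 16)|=7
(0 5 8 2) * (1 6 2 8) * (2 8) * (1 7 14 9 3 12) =(0 5 7 14 9 3 12 1 6 8 2) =[5, 6, 0, 12, 4, 7, 8, 14, 2, 3, 10, 11, 1, 13, 9]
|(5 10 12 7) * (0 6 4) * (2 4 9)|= |(0 6 9 2 4)(5 10 12 7)|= 20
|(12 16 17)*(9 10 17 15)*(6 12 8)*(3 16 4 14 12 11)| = |(3 16 15 9 10 17 8 6 11)(4 14 12)| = 9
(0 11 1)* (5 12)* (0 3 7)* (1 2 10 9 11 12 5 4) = (0 12 4 1 3 7)(2 10 9 11) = [12, 3, 10, 7, 1, 5, 6, 0, 8, 11, 9, 2, 4]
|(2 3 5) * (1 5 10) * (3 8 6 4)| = 8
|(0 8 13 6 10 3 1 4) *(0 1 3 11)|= 6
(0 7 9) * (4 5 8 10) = (0 7 9)(4 5 8 10) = [7, 1, 2, 3, 5, 8, 6, 9, 10, 0, 4]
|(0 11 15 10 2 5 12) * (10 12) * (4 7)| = |(0 11 15 12)(2 5 10)(4 7)| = 12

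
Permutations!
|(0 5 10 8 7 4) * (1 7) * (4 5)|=10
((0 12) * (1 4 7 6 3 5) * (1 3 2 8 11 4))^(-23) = (0 12)(2 8 11 4 7 6)(3 5)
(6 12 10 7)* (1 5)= (1 5)(6 12 10 7)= [0, 5, 2, 3, 4, 1, 12, 6, 8, 9, 7, 11, 10]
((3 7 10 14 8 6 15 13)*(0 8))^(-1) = (0 14 10 7 3 13 15 6 8)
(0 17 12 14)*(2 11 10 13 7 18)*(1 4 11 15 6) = [17, 4, 15, 3, 11, 5, 1, 18, 8, 9, 13, 10, 14, 7, 0, 6, 16, 12, 2] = (0 17 12 14)(1 4 11 10 13 7 18 2 15 6)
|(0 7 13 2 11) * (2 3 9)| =|(0 7 13 3 9 2 11)| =7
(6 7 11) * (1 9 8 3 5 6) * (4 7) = [0, 9, 2, 5, 7, 6, 4, 11, 3, 8, 10, 1] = (1 9 8 3 5 6 4 7 11)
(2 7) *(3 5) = (2 7)(3 5) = [0, 1, 7, 5, 4, 3, 6, 2]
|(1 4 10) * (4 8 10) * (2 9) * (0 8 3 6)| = |(0 8 10 1 3 6)(2 9)| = 6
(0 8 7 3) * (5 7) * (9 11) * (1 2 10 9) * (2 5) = (0 8 2 10 9 11 1 5 7 3) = [8, 5, 10, 0, 4, 7, 6, 3, 2, 11, 9, 1]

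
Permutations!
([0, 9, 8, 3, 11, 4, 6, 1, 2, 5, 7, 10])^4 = (1 11 9 10 5 7 4)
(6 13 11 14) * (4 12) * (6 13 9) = (4 12)(6 9)(11 14 13) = [0, 1, 2, 3, 12, 5, 9, 7, 8, 6, 10, 14, 4, 11, 13]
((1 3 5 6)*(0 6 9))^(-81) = ((0 6 1 3 5 9))^(-81) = (0 3)(1 9)(5 6)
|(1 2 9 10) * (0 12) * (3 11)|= 4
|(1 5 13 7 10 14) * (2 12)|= 6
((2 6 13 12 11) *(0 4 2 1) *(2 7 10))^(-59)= ((0 4 7 10 2 6 13 12 11 1))^(-59)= (0 4 7 10 2 6 13 12 11 1)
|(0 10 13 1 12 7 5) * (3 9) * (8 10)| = |(0 8 10 13 1 12 7 5)(3 9)| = 8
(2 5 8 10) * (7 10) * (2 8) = [0, 1, 5, 3, 4, 2, 6, 10, 7, 9, 8] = (2 5)(7 10 8)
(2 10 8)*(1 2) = [0, 2, 10, 3, 4, 5, 6, 7, 1, 9, 8] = (1 2 10 8)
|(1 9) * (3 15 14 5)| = |(1 9)(3 15 14 5)| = 4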